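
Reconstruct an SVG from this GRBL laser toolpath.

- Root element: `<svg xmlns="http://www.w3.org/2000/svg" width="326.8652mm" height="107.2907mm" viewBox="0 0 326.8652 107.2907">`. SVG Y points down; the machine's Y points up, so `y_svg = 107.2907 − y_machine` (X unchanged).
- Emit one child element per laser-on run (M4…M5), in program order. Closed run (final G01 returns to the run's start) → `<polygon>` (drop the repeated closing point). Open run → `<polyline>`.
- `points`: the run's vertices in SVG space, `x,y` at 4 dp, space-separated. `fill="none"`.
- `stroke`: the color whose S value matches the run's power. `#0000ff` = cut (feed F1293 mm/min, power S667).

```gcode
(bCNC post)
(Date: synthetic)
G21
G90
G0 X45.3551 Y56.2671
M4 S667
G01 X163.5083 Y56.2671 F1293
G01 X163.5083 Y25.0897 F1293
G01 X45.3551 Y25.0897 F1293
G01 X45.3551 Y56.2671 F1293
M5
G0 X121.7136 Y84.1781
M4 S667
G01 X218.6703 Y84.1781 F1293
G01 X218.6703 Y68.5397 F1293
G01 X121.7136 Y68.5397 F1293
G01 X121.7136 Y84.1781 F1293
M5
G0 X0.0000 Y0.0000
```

<svg xmlns="http://www.w3.org/2000/svg" width="326.8652mm" height="107.2907mm" viewBox="0 0 326.8652 107.2907">
  <polygon points="45.3551,51.0236 163.5083,51.0236 163.5083,82.2010 45.3551,82.2010" fill="none" stroke="#0000ff"/>
  <polygon points="121.7136,23.1126 218.6703,23.1126 218.6703,38.7510 121.7136,38.7510" fill="none" stroke="#0000ff"/>
</svg>

Each laser-on run becomes one SVG element. Flip Y back into SVG space with y_svg = 107.2907 − y_machine. Every run uses S667, so all elements get stroke `#0000ff` (cut).

Run 1: The run returns to its start, so emit a `<polygon>` with points (Y-flipped): 45.3551,51.0236 163.5083,51.0236 163.5083,82.2010 45.3551,82.2010.

Run 2: The run returns to its start, so emit a `<polygon>` with points (Y-flipped): 121.7136,23.1126 218.6703,23.1126 218.6703,38.7510 121.7136,38.7510.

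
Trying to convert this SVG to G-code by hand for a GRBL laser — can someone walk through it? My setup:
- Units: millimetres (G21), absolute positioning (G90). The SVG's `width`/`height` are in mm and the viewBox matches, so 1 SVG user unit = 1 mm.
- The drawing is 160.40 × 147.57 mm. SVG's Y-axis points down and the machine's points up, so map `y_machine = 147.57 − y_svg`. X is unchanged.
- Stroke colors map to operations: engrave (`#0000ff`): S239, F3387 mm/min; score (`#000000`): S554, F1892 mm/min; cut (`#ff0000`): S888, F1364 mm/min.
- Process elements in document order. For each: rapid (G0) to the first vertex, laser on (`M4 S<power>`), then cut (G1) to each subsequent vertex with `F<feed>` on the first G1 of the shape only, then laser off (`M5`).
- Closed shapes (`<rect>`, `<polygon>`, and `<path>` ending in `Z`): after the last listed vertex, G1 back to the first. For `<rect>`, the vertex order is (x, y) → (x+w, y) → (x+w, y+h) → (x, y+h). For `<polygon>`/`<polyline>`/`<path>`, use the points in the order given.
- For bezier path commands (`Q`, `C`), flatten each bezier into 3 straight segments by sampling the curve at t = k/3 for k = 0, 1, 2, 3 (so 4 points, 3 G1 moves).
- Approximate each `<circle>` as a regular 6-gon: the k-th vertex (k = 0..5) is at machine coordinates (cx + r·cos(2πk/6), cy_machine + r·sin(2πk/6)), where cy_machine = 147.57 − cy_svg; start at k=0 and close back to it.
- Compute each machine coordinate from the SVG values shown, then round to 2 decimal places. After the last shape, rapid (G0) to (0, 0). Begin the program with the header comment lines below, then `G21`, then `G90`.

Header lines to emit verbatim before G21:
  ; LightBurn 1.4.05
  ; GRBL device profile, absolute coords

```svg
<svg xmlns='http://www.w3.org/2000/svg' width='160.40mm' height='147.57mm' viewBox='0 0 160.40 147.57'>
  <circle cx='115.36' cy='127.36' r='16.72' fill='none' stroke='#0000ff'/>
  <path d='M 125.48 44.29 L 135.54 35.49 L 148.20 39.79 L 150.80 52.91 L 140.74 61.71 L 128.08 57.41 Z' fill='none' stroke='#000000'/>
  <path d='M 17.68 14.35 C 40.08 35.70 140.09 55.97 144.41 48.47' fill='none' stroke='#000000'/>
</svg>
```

1 u = 1 mm; y_m = 147.57 − y.

[1] `<circle>` circle, #0000ff→engrave S239 F3387: (132.08,20.21) → (123.72,34.69) → (107.00,34.69) → (98.64,20.21) → (107.00,5.73) → (123.72,5.73) → (132.08,20.21) (closed)

[2] `<path>` regular polygon, #000000→score S554 F1892: (125.48,103.28) → (135.54,112.08) → (148.20,107.78) → (150.80,94.66) → (140.74,85.86) → (128.08,90.16) → (125.48,103.28) (closed)

[3] `<path>` cubic bezier, #000000→score S554 F1892: (17.68,133.22) → (59.53,113.22) → (114.61,99.87) → (144.41,99.10)

; LightBurn 1.4.05
; GRBL device profile, absolute coords
G21
G90
G0 X132.08 Y20.21
M4 S239
G1 X123.72 Y34.69 F3387
G1 X107.00 Y34.69
G1 X98.64 Y20.21
G1 X107.00 Y5.73
G1 X123.72 Y5.73
G1 X132.08 Y20.21
M5
G0 X125.48 Y103.28
M4 S554
G1 X135.54 Y112.08 F1892
G1 X148.20 Y107.78
G1 X150.80 Y94.66
G1 X140.74 Y85.86
G1 X128.08 Y90.16
G1 X125.48 Y103.28
M5
G0 X17.68 Y133.22
M4 S554
G1 X59.53 Y113.22 F1892
G1 X114.61 Y99.87
G1 X144.41 Y99.10
M5
G0 X0.00 Y0.00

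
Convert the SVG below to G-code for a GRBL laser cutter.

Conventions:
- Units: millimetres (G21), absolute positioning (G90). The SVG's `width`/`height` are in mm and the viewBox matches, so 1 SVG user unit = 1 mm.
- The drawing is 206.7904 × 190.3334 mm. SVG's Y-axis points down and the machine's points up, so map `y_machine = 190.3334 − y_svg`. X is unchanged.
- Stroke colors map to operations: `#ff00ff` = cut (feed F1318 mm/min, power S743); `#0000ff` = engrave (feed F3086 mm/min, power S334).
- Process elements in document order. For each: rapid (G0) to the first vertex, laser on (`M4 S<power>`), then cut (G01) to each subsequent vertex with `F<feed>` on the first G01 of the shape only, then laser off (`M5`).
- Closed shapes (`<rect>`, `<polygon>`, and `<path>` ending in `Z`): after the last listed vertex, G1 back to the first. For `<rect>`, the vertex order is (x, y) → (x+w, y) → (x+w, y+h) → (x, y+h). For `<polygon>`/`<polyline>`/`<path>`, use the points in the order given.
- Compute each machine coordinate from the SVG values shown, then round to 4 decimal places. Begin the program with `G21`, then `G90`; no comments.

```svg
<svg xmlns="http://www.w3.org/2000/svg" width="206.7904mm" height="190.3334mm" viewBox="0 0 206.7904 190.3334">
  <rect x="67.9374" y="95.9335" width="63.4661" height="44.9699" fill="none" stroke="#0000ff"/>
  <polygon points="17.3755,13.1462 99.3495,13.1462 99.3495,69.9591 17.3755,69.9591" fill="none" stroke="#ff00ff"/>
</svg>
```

G21
G90
G0 X67.9374 Y94.3999
M4 S334
G01 X131.4035 Y94.3999 F3086
G01 X131.4035 Y49.4300
G01 X67.9374 Y49.4300
G01 X67.9374 Y94.3999
M5
G0 X17.3755 Y177.1872
M4 S743
G01 X99.3495 Y177.1872 F1318
G01 X99.3495 Y120.3743
G01 X17.3755 Y120.3743
G01 X17.3755 Y177.1872
M5

Since the viewBox matches the mm dimensions, user units are millimetres directly. The only transform is the Y-flip y_m = 190.3334 − y_svg.

Shape 1 is a rectangle drawn with `<rect>`. Its stroke #0000ff means engrave at S334, F3086. After flipping Y the toolpath is (67.9374,94.3999) → (131.4035,94.3999) → (131.4035,49.4300) → (67.9374,49.4300) → (67.9374,94.3999), returning to the start.

Shape 2 is a rectangle drawn with `<polygon>`. Its stroke #ff00ff means cut at S743, F1318. After flipping Y the toolpath is (17.3755,177.1872) → (99.3495,177.1872) → (99.3495,120.3743) → (17.3755,120.3743) → (17.3755,177.1872), returning to the start.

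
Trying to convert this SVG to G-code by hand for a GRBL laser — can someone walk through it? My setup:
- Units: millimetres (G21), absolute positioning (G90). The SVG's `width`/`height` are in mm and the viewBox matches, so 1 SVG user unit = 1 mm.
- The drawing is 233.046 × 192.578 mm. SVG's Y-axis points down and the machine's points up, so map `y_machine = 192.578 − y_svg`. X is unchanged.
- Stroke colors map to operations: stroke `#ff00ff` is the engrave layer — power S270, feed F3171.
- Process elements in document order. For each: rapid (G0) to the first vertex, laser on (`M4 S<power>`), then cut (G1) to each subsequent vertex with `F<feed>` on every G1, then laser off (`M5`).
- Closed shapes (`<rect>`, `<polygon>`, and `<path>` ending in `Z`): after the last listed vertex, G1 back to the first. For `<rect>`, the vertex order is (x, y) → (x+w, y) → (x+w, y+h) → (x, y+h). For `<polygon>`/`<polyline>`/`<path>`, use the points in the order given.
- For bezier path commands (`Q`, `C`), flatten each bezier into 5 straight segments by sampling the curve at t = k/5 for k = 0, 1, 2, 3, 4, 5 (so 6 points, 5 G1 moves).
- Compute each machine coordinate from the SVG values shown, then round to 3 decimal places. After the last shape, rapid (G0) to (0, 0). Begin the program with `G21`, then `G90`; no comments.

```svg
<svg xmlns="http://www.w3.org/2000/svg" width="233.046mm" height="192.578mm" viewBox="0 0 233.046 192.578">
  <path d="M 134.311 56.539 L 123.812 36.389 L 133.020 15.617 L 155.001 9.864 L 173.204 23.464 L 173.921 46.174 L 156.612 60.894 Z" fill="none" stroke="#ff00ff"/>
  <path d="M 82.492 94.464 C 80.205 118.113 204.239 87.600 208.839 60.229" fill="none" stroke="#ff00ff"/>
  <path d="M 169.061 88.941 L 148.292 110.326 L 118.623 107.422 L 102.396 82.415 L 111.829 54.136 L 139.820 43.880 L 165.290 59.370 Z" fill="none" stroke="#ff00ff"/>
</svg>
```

Since the viewBox matches the mm dimensions, user units are millimetres directly. The only transform is the Y-flip y_m = 192.578 − y_svg.

Shape 1 is a regular polygon drawn with `<path>`. Its stroke #ff00ff means engrave at S270, F3171. After flipping Y the toolpath is (134.311,136.039) → (123.812,156.189) → (133.020,176.961) → (155.001,182.714) → (173.204,169.114) → (173.921,146.404) → (156.612,131.684) → (134.311,136.039), returning to the start.

Shape 2 is a cubic bezier drawn with `<path>`. Its stroke #ff00ff means engrave at S270, F3171. After flipping Y the toolpath is (82.492,98.114) → (94.312,89.966) → (124.653,92.066) → (161.719,101.663) → (193.713,116.008) → (208.839,132.349).

Shape 3 is a regular polygon drawn with `<path>`. Its stroke #ff00ff means engrave at S270, F3171. After flipping Y the toolpath is (169.061,103.637) → (148.292,82.252) → (118.623,85.156) → (102.396,110.163) → (111.829,138.442) → (139.820,148.698) → (165.290,133.208) → (169.061,103.637), returning to the start.

G21
G90
G0 X134.311 Y136.039
M4 S270
G1 X123.812 Y156.189 F3171
G1 X133.020 Y176.961 F3171
G1 X155.001 Y182.714 F3171
G1 X173.204 Y169.114 F3171
G1 X173.921 Y146.404 F3171
G1 X156.612 Y131.684 F3171
G1 X134.311 Y136.039 F3171
M5
G0 X82.492 Y98.114
M4 S270
G1 X94.312 Y89.966 F3171
G1 X124.653 Y92.066 F3171
G1 X161.719 Y101.663 F3171
G1 X193.713 Y116.008 F3171
G1 X208.839 Y132.349 F3171
M5
G0 X169.061 Y103.637
M4 S270
G1 X148.292 Y82.252 F3171
G1 X118.623 Y85.156 F3171
G1 X102.396 Y110.163 F3171
G1 X111.829 Y138.442 F3171
G1 X139.820 Y148.698 F3171
G1 X165.290 Y133.208 F3171
G1 X169.061 Y103.637 F3171
M5
G0 X0.000 Y0.000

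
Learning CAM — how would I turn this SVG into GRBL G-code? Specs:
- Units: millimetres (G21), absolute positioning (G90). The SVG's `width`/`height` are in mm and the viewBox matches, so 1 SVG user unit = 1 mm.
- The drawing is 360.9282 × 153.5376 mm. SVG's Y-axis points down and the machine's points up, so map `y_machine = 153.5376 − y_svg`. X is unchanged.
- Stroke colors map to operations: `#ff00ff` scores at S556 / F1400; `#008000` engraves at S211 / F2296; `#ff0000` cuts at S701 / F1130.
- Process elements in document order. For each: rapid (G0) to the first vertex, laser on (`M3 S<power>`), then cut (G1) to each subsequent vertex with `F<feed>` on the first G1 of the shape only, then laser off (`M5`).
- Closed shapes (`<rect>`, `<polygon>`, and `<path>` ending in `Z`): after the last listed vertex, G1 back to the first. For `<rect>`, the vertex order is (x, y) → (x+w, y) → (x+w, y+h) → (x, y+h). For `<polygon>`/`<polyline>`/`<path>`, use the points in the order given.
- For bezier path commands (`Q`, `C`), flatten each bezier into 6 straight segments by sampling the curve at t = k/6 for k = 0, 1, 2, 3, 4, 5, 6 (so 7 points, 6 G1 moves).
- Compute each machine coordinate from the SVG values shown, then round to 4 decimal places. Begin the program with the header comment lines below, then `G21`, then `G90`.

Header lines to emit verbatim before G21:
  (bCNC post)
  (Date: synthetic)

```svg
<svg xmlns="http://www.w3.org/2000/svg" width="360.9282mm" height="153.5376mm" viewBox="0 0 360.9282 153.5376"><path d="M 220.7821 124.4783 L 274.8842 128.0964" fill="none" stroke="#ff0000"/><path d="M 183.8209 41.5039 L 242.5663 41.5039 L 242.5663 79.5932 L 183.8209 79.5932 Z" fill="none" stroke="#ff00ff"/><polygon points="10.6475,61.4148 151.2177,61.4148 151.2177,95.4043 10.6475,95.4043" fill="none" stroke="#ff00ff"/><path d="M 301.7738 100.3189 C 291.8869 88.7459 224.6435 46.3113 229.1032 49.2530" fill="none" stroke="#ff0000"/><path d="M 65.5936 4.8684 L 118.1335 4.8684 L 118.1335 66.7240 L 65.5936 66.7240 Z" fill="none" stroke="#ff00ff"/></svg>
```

viewBox `0 0 360.9282 153.5376` with mm width/height → 1 unit = 1 mm. Flip: y_m = 153.5376 − y_svg.

**Shape 1** — `<path>` line segment, stroke `#ff0000` → cut (S701, F1130). Machine vertices: (220.7821,29.0593) → (274.8842,25.4412). Open path.

**Shape 2** — `<path>` rectangle, stroke `#ff00ff` → score (S556, F1400). Machine vertices: (183.8209,112.0337) → (242.5663,112.0337) → (242.5663,73.9444) → (183.8209,73.9444) → (183.8209,112.0337). Closed: final G1 returns to the first vertex.

**Shape 3** — `<polygon>` rectangle, stroke `#ff00ff` → score (S556, F1400). Machine vertices: (10.6475,92.1228) → (151.2177,92.1228) → (151.2177,58.1333) → (10.6475,58.1333) → (10.6475,92.1228). Closed: final G1 returns to the first vertex.

**Shape 4** — `<path>` cubic bezier, stroke `#ff0000` → cut (S701, F1130). Control points (SVG): P0=(301.7738,100.3189), P1=(291.8869,88.7459), P2=(224.6435,46.3113), P3=(229.1032,49.2530); sampled at t=k/6. Machine vertices: (301.7738,53.2187) → (292.6481,61.2240) → (277.5481,72.2553) → (260.0585,84.1947) → (243.7645,94.9245) → (232.2511,102.3270) → (229.1032,104.2846). Open path.

**Shape 5** — `<path>` rectangle, stroke `#ff00ff` → score (S556, F1400). Machine vertices: (65.5936,148.6692) → (118.1335,148.6692) → (118.1335,86.8136) → (65.5936,86.8136) → (65.5936,148.6692). Closed: final G1 returns to the first vertex.

(bCNC post)
(Date: synthetic)
G21
G90
G0 X220.7821 Y29.0593
M3 S701
G1 X274.8842 Y25.4412 F1130
M5
G0 X183.8209 Y112.0337
M3 S556
G1 X242.5663 Y112.0337 F1400
G1 X242.5663 Y73.9444
G1 X183.8209 Y73.9444
G1 X183.8209 Y112.0337
M5
G0 X10.6475 Y92.1228
M3 S556
G1 X151.2177 Y92.1228 F1400
G1 X151.2177 Y58.1333
G1 X10.6475 Y58.1333
G1 X10.6475 Y92.1228
M5
G0 X301.7738 Y53.2187
M3 S701
G1 X292.6481 Y61.2240 F1130
G1 X277.5481 Y72.2553
G1 X260.0585 Y84.1947
G1 X243.7645 Y94.9245
G1 X232.2511 Y102.3270
G1 X229.1032 Y104.2846
M5
G0 X65.5936 Y148.6692
M3 S556
G1 X118.1335 Y148.6692 F1400
G1 X118.1335 Y86.8136
G1 X65.5936 Y86.8136
G1 X65.5936 Y148.6692
M5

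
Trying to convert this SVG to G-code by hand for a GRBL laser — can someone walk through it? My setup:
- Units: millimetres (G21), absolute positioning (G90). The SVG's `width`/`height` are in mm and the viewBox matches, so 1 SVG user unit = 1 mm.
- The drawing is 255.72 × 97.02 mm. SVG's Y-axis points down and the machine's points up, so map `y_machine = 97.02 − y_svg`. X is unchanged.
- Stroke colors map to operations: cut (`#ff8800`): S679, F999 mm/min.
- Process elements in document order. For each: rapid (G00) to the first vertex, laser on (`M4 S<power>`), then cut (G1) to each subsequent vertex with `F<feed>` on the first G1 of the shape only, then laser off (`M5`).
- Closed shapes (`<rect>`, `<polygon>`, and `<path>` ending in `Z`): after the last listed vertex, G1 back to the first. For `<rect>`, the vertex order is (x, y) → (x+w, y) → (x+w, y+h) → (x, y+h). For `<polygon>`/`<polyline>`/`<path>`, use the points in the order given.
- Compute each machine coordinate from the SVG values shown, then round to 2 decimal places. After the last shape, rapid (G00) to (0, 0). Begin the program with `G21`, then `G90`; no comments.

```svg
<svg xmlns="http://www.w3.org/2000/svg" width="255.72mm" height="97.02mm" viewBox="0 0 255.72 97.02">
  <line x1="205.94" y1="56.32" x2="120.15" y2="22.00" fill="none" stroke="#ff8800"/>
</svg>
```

Since the viewBox matches the mm dimensions, user units are millimetres directly. The only transform is the Y-flip y_m = 97.02 − y_svg.

Shape 1 is a line segment drawn with `<line>`. Its stroke #ff8800 means cut at S679, F999. After flipping Y the toolpath is (205.94,40.70) → (120.15,75.02).

G21
G90
G00 X205.94 Y40.70
M4 S679
G1 X120.15 Y75.02 F999
M5
G00 X0.00 Y0.00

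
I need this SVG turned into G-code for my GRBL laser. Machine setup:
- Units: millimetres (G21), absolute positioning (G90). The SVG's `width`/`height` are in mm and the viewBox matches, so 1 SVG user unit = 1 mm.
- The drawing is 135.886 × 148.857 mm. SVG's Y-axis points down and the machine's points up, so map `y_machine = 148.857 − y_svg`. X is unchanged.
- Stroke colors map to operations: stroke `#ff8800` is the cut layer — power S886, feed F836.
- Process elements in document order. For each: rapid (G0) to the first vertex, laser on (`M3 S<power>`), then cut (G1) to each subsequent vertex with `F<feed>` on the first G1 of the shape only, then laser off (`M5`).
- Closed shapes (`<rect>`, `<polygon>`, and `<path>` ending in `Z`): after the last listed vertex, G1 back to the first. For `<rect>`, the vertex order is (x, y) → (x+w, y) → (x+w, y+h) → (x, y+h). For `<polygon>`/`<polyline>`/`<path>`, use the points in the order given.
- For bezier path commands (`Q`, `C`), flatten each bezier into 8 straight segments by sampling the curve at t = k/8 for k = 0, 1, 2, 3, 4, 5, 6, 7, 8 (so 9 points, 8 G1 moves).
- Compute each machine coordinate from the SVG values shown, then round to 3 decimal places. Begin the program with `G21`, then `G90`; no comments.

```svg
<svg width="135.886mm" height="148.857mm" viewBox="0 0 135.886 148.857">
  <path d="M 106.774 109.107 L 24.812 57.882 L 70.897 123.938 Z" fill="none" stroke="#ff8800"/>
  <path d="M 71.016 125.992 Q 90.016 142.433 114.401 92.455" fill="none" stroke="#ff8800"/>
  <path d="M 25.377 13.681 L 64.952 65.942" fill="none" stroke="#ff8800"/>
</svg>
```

G21
G90
G0 X106.774 Y39.750
M3 S886
G1 X24.812 Y90.975 F836
G1 X70.897 Y24.919
G1 X106.774 Y39.750
M5
G0 X71.016 Y22.865
M3 S886
G1 X75.850 Y19.793 F836
G1 X80.853 Y18.796
G1 X86.023 Y19.874
G1 X91.362 Y23.029
G1 X96.870 Y28.259
G1 X102.545 Y35.564
G1 X108.389 Y44.945
G1 X114.401 Y56.402
M5
G0 X25.377 Y135.176
M3 S886
G1 X64.952 Y82.915 F836
M5

1 u = 1 mm; y_m = 148.857 − y.

[1] `<path>` closed polygon, #ff8800→cut S886 F836: (106.774,39.750) → (24.812,90.975) → (70.897,24.919) → (106.774,39.750) (closed)

[2] `<path>` quadratic bezier, #ff8800→cut S886 F836: (71.016,22.865) → (75.850,19.793) → (80.853,18.796) → (86.023,19.874) → (91.362,23.029) → (96.870,28.259) → (102.545,35.564) → (108.389,44.945) → (114.401,56.402)

[3] `<path>` line segment, #ff8800→cut S886 F836: (25.377,135.176) → (64.952,82.915)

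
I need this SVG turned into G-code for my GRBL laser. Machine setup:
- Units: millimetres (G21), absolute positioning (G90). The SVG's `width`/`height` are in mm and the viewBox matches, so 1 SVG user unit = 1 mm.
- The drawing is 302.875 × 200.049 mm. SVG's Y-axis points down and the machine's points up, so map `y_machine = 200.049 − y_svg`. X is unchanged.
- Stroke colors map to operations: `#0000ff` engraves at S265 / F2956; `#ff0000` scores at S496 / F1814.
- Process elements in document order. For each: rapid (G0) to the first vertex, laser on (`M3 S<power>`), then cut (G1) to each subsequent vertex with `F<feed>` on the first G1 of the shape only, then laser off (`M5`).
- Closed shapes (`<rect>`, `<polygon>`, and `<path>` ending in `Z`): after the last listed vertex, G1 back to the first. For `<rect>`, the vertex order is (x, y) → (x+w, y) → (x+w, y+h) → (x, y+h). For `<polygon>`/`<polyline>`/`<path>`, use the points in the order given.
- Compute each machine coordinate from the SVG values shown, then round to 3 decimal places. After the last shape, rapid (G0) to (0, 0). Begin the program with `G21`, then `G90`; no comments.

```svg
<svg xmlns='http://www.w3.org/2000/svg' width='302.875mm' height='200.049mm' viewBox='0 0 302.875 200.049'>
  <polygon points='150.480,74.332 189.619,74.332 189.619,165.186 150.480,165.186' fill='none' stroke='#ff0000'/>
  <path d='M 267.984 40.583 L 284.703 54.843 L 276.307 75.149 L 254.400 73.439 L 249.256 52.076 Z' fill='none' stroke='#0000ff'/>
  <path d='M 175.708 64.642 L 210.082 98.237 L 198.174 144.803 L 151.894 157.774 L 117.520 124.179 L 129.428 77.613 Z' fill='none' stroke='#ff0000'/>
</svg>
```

Since the viewBox matches the mm dimensions, user units are millimetres directly. The only transform is the Y-flip y_m = 200.049 − y_svg.

Shape 1 is a rectangle drawn with `<polygon>`. Its stroke #ff0000 means score at S496, F1814. After flipping Y the toolpath is (150.480,125.717) → (189.619,125.717) → (189.619,34.863) → (150.480,34.863) → (150.480,125.717), returning to the start.

Shape 2 is a regular polygon drawn with `<path>`. Its stroke #0000ff means engrave at S265, F2956. After flipping Y the toolpath is (267.984,159.466) → (284.703,145.206) → (276.307,124.900) → (254.400,126.610) → (249.256,147.973) → (267.984,159.466), returning to the start.

Shape 3 is a regular polygon drawn with `<path>`. Its stroke #ff0000 means score at S496, F1814. After flipping Y the toolpath is (175.708,135.407) → (210.082,101.812) → (198.174,55.246) → (151.894,42.275) → (117.520,75.870) → (129.428,122.436) → (175.708,135.407), returning to the start.

G21
G90
G0 X150.480 Y125.717
M3 S496
G1 X189.619 Y125.717 F1814
G1 X189.619 Y34.863
G1 X150.480 Y34.863
G1 X150.480 Y125.717
M5
G0 X267.984 Y159.466
M3 S265
G1 X284.703 Y145.206 F2956
G1 X276.307 Y124.900
G1 X254.400 Y126.610
G1 X249.256 Y147.973
G1 X267.984 Y159.466
M5
G0 X175.708 Y135.407
M3 S496
G1 X210.082 Y101.812 F1814
G1 X198.174 Y55.246
G1 X151.894 Y42.275
G1 X117.520 Y75.870
G1 X129.428 Y122.436
G1 X175.708 Y135.407
M5
G0 X0.000 Y0.000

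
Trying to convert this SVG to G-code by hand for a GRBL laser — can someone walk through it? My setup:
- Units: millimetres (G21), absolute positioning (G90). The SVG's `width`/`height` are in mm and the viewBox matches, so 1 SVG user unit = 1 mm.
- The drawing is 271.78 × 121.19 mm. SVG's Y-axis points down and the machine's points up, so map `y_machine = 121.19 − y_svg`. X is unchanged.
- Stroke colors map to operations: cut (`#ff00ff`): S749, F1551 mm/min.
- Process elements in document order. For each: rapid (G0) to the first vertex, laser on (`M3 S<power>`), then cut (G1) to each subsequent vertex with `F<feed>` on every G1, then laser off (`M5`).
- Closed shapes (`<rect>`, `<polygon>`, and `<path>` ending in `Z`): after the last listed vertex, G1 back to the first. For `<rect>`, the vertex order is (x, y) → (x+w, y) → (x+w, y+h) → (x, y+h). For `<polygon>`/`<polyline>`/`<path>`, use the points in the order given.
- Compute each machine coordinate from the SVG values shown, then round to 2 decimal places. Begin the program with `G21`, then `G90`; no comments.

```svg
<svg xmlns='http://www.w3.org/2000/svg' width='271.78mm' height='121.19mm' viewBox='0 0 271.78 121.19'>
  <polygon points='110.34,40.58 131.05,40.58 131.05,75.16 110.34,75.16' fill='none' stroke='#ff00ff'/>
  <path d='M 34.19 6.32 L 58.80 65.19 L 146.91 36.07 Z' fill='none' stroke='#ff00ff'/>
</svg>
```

viewBox `0 0 271.78 121.19` with mm width/height → 1 unit = 1 mm. Flip: y_m = 121.19 − y_svg.

**Shape 1** — `<polygon>` rectangle, stroke `#ff00ff` → cut (S749, F1551). Machine vertices: (110.34,80.61) → (131.05,80.61) → (131.05,46.03) → (110.34,46.03) → (110.34,80.61). Closed: final G1 returns to the first vertex.

**Shape 2** — `<path>` closed polygon, stroke `#ff00ff` → cut (S749, F1551). Machine vertices: (34.19,114.87) → (58.80,56.00) → (146.91,85.12) → (34.19,114.87). Closed: final G1 returns to the first vertex.

G21
G90
G0 X110.34 Y80.61
M3 S749
G1 X131.05 Y80.61 F1551
G1 X131.05 Y46.03 F1551
G1 X110.34 Y46.03 F1551
G1 X110.34 Y80.61 F1551
M5
G0 X34.19 Y114.87
M3 S749
G1 X58.80 Y56.00 F1551
G1 X146.91 Y85.12 F1551
G1 X34.19 Y114.87 F1551
M5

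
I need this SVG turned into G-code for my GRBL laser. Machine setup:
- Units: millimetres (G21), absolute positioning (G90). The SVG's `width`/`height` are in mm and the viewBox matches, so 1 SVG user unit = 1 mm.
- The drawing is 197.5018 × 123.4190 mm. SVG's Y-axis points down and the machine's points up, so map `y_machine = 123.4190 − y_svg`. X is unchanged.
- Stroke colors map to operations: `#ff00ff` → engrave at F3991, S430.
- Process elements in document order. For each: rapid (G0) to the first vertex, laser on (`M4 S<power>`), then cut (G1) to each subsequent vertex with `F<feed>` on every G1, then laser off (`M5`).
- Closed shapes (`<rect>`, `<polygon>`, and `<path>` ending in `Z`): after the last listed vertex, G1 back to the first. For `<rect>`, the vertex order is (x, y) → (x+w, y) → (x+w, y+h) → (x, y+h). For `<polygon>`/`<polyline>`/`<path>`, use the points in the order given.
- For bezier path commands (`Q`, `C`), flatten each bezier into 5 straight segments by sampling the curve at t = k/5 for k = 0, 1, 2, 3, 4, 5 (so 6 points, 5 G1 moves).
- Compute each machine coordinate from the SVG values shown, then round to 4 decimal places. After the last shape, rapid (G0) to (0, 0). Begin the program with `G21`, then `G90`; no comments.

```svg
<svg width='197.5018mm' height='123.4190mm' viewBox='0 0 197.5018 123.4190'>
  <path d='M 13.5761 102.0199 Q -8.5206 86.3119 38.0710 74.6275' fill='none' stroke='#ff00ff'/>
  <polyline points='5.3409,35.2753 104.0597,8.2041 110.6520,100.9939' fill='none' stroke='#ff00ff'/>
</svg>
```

Since the viewBox matches the mm dimensions, user units are millimetres directly. The only transform is the Y-flip y_m = 123.4190 − y_svg.

Shape 1 is a quadratic bezier drawn with `<path>`. Its stroke #ff00ff means engrave at S430, F3991. After flipping Y the toolpath is (13.5761,21.3991) → (7.4850,27.5214) → (6.8889,33.3217) → (11.7878,38.8002) → (22.1819,43.9568) → (38.0710,48.7915).

Shape 2 is a open polyline drawn with `<polyline>`. Its stroke #ff00ff means engrave at S430, F3991. After flipping Y the toolpath is (5.3409,88.1437) → (104.0597,115.2149) → (110.6520,22.4251).

G21
G90
G0 X13.5761 Y21.3991
M4 S430
G1 X7.4850 Y27.5214 F3991
G1 X6.8889 Y33.3217 F3991
G1 X11.7878 Y38.8002 F3991
G1 X22.1819 Y43.9568 F3991
G1 X38.0710 Y48.7915 F3991
M5
G0 X5.3409 Y88.1437
M4 S430
G1 X104.0597 Y115.2149 F3991
G1 X110.6520 Y22.4251 F3991
M5
G0 X0.0000 Y0.0000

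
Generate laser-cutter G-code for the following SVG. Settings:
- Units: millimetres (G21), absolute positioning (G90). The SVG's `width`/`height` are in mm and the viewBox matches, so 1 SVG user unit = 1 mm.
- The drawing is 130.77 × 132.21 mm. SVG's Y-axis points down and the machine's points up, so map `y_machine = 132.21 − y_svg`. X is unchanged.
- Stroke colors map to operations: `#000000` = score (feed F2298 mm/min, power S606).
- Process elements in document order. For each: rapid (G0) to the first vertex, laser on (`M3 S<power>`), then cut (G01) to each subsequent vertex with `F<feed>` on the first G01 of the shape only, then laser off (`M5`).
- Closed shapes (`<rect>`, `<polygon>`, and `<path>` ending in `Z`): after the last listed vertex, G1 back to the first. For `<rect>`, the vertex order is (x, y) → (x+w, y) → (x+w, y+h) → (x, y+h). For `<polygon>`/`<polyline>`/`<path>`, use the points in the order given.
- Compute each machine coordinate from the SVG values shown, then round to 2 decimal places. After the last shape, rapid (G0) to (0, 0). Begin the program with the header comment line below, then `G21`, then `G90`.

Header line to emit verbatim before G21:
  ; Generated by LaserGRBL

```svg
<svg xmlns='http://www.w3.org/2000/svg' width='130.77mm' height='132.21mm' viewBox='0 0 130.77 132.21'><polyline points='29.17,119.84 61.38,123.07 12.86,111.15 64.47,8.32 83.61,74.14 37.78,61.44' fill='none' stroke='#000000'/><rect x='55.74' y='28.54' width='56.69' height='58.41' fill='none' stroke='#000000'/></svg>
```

viewBox `0 0 130.77 132.21` with mm width/height → 1 unit = 1 mm. Flip: y_m = 132.21 − y_svg.

**Shape 1** — `<polyline>` open polyline, stroke `#000000` → score (S606, F2298). Machine vertices: (29.17,12.37) → (61.38,9.14) → (12.86,21.06) → (64.47,123.89) → (83.61,58.07) → (37.78,70.77). Open path.

**Shape 2** — `<rect>` rectangle, stroke `#000000` → score (S606, F2298). Machine vertices: (55.74,103.67) → (112.43,103.67) → (112.43,45.26) → (55.74,45.26) → (55.74,103.67). Closed: final G1 returns to the first vertex.

; Generated by LaserGRBL
G21
G90
G0 X29.17 Y12.37
M3 S606
G01 X61.38 Y9.14 F2298
G01 X12.86 Y21.06
G01 X64.47 Y123.89
G01 X83.61 Y58.07
G01 X37.78 Y70.77
M5
G0 X55.74 Y103.67
M3 S606
G01 X112.43 Y103.67 F2298
G01 X112.43 Y45.26
G01 X55.74 Y45.26
G01 X55.74 Y103.67
M5
G0 X0.00 Y0.00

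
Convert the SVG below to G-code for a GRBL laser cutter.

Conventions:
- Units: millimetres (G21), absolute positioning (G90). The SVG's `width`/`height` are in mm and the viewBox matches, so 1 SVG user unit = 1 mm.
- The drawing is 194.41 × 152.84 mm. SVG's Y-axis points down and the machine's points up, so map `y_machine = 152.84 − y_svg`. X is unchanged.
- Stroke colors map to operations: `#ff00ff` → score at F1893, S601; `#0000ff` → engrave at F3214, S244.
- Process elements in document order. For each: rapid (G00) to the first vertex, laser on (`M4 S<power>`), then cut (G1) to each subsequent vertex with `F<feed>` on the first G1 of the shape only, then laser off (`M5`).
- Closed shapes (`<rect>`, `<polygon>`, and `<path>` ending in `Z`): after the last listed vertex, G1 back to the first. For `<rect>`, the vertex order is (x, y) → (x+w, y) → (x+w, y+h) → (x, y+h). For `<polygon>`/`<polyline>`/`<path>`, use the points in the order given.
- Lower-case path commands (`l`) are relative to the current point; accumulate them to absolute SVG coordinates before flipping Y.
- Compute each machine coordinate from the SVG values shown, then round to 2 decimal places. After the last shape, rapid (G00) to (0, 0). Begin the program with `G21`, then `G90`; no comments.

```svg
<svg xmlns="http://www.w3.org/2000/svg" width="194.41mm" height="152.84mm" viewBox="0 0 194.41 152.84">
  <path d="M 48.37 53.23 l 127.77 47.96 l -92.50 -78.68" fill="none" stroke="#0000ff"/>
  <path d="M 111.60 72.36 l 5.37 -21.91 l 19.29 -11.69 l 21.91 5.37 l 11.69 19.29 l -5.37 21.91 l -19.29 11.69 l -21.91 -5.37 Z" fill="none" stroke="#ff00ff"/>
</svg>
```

viewBox `0 0 194.41 152.84` with mm width/height → 1 unit = 1 mm. Flip: y_m = 152.84 − y_svg.

**Shape 1** — `<path>` open polyline, stroke `#0000ff` → engrave (S244, F3214). Machine vertices: (48.37,99.61) → (176.14,51.65) → (83.64,130.33). Open path.

**Shape 2** — `<path>` regular polygon, stroke `#ff00ff` → score (S601, F1893). Machine vertices: (111.60,80.48) → (116.97,102.39) → (136.26,114.08) → (158.17,108.71) → (169.86,89.42) → (164.49,67.51) → (145.20,55.82) → (123.29,61.19) → (111.60,80.48). Closed: final G1 returns to the first vertex.

G21
G90
G00 X48.37 Y99.61
M4 S244
G1 X176.14 Y51.65 F3214
G1 X83.64 Y130.33
M5
G00 X111.60 Y80.48
M4 S601
G1 X116.97 Y102.39 F1893
G1 X136.26 Y114.08
G1 X158.17 Y108.71
G1 X169.86 Y89.42
G1 X164.49 Y67.51
G1 X145.20 Y55.82
G1 X123.29 Y61.19
G1 X111.60 Y80.48
M5
G00 X0.00 Y0.00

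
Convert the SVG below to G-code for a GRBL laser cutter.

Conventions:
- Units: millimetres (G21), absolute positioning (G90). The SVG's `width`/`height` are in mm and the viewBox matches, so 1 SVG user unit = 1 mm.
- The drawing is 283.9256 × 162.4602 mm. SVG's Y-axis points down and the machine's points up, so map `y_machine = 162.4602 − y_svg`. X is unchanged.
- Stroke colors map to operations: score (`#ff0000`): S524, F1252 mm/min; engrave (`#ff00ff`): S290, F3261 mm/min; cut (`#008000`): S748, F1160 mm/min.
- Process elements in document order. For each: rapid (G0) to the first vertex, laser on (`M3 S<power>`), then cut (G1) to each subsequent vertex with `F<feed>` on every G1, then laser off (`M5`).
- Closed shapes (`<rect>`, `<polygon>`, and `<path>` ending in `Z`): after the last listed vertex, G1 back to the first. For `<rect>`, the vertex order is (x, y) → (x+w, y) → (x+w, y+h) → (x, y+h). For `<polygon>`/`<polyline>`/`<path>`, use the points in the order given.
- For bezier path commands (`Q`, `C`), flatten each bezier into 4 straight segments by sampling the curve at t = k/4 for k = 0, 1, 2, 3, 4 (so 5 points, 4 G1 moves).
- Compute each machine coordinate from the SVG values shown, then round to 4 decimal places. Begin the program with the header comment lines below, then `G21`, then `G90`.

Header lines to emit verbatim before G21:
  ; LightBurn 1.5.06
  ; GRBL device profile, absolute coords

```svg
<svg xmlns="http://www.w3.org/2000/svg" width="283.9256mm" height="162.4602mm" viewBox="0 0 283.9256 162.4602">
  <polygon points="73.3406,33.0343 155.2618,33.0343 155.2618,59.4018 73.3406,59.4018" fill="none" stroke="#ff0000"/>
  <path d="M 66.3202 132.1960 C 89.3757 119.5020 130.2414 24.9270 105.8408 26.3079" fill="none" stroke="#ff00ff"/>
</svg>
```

viewBox `0 0 283.9256 162.4602` with mm width/height → 1 unit = 1 mm. Flip: y_m = 162.4602 − y_svg.

**Shape 1** — `<polygon>` rectangle, stroke `#ff0000` → score (S524, F1252). Machine vertices: (73.3406,129.4259) → (155.2618,129.4259) → (155.2618,103.0584) → (73.3406,103.0584) → (73.3406,129.4259). Closed: final G1 returns to the first vertex.

**Shape 2** — `<path>` cubic bezier, stroke `#ff00ff` → engrave (S290, F3261). Control points (SVG): P0=(66.3202,132.1960), P1=(89.3757,119.5020), P2=(130.2414,24.9270), P3=(105.8408,26.3079); sampled at t=k/4. Machine vertices: (66.3202,30.2642) → (85.6532,52.3587) → (103.8765,88.4863) → (113.2019,121.9749) → (105.8408,136.1523). Open path.

; LightBurn 1.5.06
; GRBL device profile, absolute coords
G21
G90
G0 X73.3406 Y129.4259
M3 S524
G1 X155.2618 Y129.4259 F1252
G1 X155.2618 Y103.0584 F1252
G1 X73.3406 Y103.0584 F1252
G1 X73.3406 Y129.4259 F1252
M5
G0 X66.3202 Y30.2642
M3 S290
G1 X85.6532 Y52.3587 F3261
G1 X103.8765 Y88.4863 F3261
G1 X113.2019 Y121.9749 F3261
G1 X105.8408 Y136.1523 F3261
M5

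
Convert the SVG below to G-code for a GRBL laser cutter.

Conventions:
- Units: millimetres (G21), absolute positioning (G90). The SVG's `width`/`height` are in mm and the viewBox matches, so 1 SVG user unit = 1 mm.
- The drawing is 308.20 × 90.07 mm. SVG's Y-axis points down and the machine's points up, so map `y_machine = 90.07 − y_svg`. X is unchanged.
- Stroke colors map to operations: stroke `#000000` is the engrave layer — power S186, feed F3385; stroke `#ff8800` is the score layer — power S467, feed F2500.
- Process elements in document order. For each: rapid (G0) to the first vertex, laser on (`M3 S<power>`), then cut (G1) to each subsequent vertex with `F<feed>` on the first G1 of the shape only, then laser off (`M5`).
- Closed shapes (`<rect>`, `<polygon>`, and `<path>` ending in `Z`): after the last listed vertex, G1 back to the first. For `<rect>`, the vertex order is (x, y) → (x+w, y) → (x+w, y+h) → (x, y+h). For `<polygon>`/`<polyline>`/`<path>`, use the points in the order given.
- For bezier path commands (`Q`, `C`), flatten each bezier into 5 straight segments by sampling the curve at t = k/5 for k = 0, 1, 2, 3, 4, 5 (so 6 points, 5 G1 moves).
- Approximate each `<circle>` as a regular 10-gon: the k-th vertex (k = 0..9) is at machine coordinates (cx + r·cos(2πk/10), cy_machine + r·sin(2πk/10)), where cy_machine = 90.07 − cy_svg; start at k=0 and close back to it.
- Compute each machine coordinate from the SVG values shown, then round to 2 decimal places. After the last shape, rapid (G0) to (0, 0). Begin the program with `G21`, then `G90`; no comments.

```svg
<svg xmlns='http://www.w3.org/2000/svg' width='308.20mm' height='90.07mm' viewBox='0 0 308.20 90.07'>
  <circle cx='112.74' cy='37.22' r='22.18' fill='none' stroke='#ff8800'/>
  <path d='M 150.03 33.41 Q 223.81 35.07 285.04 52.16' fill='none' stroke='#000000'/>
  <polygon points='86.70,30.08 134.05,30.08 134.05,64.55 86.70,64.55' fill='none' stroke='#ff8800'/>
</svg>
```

G21
G90
G0 X134.92 Y52.85
M3 S467
G1 X130.68 Y65.89 F2500
G1 X119.59 Y73.94
G1 X105.89 Y73.94
G1 X94.80 Y65.89
G1 X90.56 Y52.85
G1 X94.80 Y39.81
G1 X105.89 Y31.76
G1 X119.59 Y31.76
G1 X130.68 Y39.81
G1 X134.92 Y52.85
M5
G0 X150.03 Y56.66
M3 S186
G1 X179.04 Y55.38 F3385
G1 X207.05 Y52.86
G1 X234.05 Y49.11
G1 X260.05 Y44.13
G1 X285.04 Y37.91
M5
G0 X86.70 Y59.99
M3 S467
G1 X134.05 Y59.99 F2500
G1 X134.05 Y25.52
G1 X86.70 Y25.52
G1 X86.70 Y59.99
M5
G0 X0.00 Y0.00

Since the viewBox matches the mm dimensions, user units are millimetres directly. The only transform is the Y-flip y_m = 90.07 − y_svg.

Shape 1 is a circle drawn with `<circle>`. Its stroke #ff8800 means score at S467, F2500. After flipping Y the toolpath is (134.92,52.85) → (130.68,65.89) → (119.59,73.94) → (105.89,73.94) → (94.80,65.89) → (90.56,52.85) → (94.80,39.81) → (105.89,31.76) → (119.59,31.76) → (130.68,39.81) → (134.92,52.85), returning to the start.

Shape 2 is a quadratic bezier drawn with `<path>`. Its stroke #000000 means engrave at S186, F3385. After flipping Y the toolpath is (150.03,56.66) → (179.04,55.38) → (207.05,52.86) → (234.05,49.11) → (260.05,44.13) → (285.04,37.91).

Shape 3 is a rectangle drawn with `<polygon>`. Its stroke #ff8800 means score at S467, F2500. After flipping Y the toolpath is (86.70,59.99) → (134.05,59.99) → (134.05,25.52) → (86.70,25.52) → (86.70,59.99), returning to the start.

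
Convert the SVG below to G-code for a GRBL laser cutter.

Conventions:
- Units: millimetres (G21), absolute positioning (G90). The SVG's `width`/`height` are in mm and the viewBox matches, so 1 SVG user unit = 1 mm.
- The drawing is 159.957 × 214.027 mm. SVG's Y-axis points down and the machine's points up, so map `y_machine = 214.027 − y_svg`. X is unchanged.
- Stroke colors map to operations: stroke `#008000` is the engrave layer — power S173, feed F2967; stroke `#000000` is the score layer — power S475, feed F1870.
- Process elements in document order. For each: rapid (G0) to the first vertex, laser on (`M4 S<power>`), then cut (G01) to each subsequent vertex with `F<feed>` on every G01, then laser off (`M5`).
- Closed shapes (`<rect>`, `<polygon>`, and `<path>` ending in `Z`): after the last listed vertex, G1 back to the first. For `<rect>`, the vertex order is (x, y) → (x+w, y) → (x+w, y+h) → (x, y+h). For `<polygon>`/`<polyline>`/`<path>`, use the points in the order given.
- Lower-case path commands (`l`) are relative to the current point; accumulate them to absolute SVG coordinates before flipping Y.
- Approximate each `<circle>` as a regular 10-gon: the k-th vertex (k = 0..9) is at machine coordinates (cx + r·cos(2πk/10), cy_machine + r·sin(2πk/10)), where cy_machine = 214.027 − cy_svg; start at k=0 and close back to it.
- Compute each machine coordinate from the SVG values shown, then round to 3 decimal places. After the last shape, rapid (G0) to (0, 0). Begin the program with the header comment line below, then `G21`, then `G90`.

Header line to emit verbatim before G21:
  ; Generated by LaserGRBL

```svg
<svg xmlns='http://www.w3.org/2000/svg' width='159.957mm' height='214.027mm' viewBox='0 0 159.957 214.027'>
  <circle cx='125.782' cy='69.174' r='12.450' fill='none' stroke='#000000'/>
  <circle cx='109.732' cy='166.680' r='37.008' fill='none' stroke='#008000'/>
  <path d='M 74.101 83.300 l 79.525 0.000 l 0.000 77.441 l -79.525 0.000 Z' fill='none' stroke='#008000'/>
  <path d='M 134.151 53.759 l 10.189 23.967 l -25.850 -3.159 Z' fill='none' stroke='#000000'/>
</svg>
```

Since the viewBox matches the mm dimensions, user units are millimetres directly. The only transform is the Y-flip y_m = 214.027 − y_svg.

Shape 1 is a circle drawn with `<circle>`. Its stroke #000000 means score at S475, F1870. After flipping Y the toolpath is (138.232,144.853) → (135.854,152.171) → (129.629,156.694) → (121.935,156.694) → (115.710,152.171) → (113.332,144.853) → (115.710,137.535) → (121.935,133.012) → (129.629,133.012) → (135.854,137.535) → (138.232,144.853), returning to the start.

Shape 2 is a circle drawn with `<circle>`. Its stroke #008000 means engrave at S173, F2967. After flipping Y the toolpath is (146.740,47.347) → (139.672,69.100) → (121.168,82.544) → (98.296,82.544) → (79.792,69.100) → (72.724,47.347) → (79.792,25.594) → (98.296,12.150) → (121.168,12.150) → (139.672,25.594) → (146.740,47.347), returning to the start.

Shape 3 is a rectangle drawn with `<path>`. Its stroke #008000 means engrave at S173, F2967. After flipping Y the toolpath is (74.101,130.727) → (153.626,130.727) → (153.626,53.286) → (74.101,53.286) → (74.101,130.727), returning to the start.

Shape 4 is a regular polygon drawn with `<path>`. Its stroke #000000 means score at S475, F1870. After flipping Y the toolpath is (134.151,160.268) → (144.340,136.301) → (118.490,139.460) → (134.151,160.268), returning to the start.

; Generated by LaserGRBL
G21
G90
G0 X138.232 Y144.853
M4 S475
G01 X135.854 Y152.171 F1870
G01 X129.629 Y156.694 F1870
G01 X121.935 Y156.694 F1870
G01 X115.710 Y152.171 F1870
G01 X113.332 Y144.853 F1870
G01 X115.710 Y137.535 F1870
G01 X121.935 Y133.012 F1870
G01 X129.629 Y133.012 F1870
G01 X135.854 Y137.535 F1870
G01 X138.232 Y144.853 F1870
M5
G0 X146.740 Y47.347
M4 S173
G01 X139.672 Y69.100 F2967
G01 X121.168 Y82.544 F2967
G01 X98.296 Y82.544 F2967
G01 X79.792 Y69.100 F2967
G01 X72.724 Y47.347 F2967
G01 X79.792 Y25.594 F2967
G01 X98.296 Y12.150 F2967
G01 X121.168 Y12.150 F2967
G01 X139.672 Y25.594 F2967
G01 X146.740 Y47.347 F2967
M5
G0 X74.101 Y130.727
M4 S173
G01 X153.626 Y130.727 F2967
G01 X153.626 Y53.286 F2967
G01 X74.101 Y53.286 F2967
G01 X74.101 Y130.727 F2967
M5
G0 X134.151 Y160.268
M4 S475
G01 X144.340 Y136.301 F1870
G01 X118.490 Y139.460 F1870
G01 X134.151 Y160.268 F1870
M5
G0 X0.000 Y0.000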